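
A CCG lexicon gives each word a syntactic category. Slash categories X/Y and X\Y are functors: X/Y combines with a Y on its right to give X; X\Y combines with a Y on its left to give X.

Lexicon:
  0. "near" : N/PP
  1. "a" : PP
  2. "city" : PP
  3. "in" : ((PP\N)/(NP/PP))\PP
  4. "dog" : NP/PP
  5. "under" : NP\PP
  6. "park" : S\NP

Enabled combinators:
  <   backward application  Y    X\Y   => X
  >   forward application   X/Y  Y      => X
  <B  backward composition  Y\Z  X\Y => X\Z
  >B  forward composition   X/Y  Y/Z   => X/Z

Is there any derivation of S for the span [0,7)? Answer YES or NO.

YES

[0,7] S   <
  [0,5] PP   <
    [0,2] N   >
      [0,1] "near" : N/PP
      [1,2] "a" : PP
    [2,5] PP\N   >
      [2,4] (PP\N)/(NP/PP)   <
        [2,3] "city" : PP
        [3,4] "in" : ((PP\N)/(NP/PP))\PP
      [4,5] "dog" : NP/PP
  [5,7] S\PP   <B
    [5,6] "under" : NP\PP
    [6,7] "park" : S\NP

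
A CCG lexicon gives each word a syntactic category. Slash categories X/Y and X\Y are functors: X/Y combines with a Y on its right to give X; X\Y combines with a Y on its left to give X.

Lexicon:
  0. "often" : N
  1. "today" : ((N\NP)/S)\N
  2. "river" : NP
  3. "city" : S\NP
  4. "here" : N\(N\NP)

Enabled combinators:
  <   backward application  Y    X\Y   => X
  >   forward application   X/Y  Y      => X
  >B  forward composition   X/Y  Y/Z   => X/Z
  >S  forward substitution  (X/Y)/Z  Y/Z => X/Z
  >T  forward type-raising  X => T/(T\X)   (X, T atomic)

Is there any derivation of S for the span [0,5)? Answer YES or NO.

NO

N ((N\NP)/S)\N NP S\NP N\(N\NP)
CKY chart[0,5] = {N, N/(N\N), NP/(NP\N), PP/(PP\N), S/(S\N)}; S ∉ chart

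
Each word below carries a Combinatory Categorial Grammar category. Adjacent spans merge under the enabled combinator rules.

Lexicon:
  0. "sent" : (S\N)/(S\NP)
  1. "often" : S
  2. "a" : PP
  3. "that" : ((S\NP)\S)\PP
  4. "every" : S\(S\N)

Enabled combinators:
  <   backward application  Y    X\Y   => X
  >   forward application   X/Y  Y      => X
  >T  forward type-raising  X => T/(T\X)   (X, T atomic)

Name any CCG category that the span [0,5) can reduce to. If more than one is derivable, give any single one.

S

[0,5] S   <
  [0,4] S\N   >
    [0,1] "sent" : (S\N)/(S\NP)
    [1,4] S\NP   <
      [1,2] "often" : S
      [2,4] (S\NP)\S   <
        [2,3] "a" : PP
        [3,4] "that" : ((S\NP)\S)\PP
  [4,5] "every" : S\(S\N)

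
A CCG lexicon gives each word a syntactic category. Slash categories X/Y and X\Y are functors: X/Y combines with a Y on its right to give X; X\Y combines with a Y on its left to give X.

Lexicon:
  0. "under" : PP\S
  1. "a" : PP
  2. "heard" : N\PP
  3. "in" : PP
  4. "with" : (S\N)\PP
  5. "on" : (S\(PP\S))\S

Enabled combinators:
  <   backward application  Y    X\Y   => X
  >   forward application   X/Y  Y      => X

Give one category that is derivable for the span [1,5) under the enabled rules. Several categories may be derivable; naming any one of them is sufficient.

[0,6] S   <
  [0,1] "under" : PP\S
  [1,6] S\(PP\S)   <
    [1,5] S   <
      [1,3] N   <
        [1,2] "a" : PP
        [2,3] "heard" : N\PP
      [3,5] S\N   <
        [3,4] "in" : PP
        [4,5] "with" : (S\N)\PP
    [5,6] "on" : (S\(PP\S))\S

S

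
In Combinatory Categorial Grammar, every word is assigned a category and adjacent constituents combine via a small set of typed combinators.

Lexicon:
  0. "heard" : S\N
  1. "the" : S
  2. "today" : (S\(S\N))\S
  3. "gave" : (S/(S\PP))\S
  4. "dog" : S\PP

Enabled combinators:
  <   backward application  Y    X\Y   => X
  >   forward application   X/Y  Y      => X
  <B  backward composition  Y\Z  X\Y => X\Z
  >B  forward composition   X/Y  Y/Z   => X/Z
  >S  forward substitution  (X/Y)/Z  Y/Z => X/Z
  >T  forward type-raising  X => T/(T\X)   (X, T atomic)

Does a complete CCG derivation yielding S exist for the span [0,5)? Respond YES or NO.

[0,5] S   >
  [0,4] S/(S\PP)   <
    [0,3] S   <
      [0,1] "heard" : S\N
      [1,3] S\(S\N)   <
        [1,2] "the" : S
        [2,3] "today" : (S\(S\N))\S
    [3,4] "gave" : (S/(S\PP))\S
  [4,5] "dog" : S\PP

YES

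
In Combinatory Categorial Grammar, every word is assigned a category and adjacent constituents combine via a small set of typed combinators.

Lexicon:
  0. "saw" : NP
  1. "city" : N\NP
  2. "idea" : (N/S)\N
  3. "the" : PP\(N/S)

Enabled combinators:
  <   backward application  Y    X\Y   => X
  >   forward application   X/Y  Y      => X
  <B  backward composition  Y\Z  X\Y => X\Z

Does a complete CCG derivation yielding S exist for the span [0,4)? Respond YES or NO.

NO

NP N\NP (N/S)\N PP\(N/S)
CKY chart[0,4] = {PP}; S ∉ chart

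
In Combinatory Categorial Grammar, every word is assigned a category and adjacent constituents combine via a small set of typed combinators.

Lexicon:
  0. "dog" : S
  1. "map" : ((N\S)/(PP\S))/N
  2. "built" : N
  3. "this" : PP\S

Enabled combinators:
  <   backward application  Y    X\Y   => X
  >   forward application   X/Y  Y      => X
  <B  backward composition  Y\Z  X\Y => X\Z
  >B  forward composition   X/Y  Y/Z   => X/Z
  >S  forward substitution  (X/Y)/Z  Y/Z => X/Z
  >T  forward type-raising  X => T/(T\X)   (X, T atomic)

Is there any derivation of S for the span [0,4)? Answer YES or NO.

NO

S ((N\S)/(PP\S))/N N PP\S
CKY chart[0,4] = {N, N/(N\N), NP/(NP\N), PP/(PP\N), S/(S\N)}; S ∉ chart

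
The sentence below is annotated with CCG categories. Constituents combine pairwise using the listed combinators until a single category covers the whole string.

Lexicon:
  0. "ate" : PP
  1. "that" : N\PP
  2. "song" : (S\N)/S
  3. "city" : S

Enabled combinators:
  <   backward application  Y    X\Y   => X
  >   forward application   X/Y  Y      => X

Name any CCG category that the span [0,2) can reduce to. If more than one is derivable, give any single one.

N

[0,4] S   <
  [0,2] N   <
    [0,1] "ate" : PP
    [1,2] "that" : N\PP
  [2,4] S\N   >
    [2,3] "song" : (S\N)/S
    [3,4] "city" : S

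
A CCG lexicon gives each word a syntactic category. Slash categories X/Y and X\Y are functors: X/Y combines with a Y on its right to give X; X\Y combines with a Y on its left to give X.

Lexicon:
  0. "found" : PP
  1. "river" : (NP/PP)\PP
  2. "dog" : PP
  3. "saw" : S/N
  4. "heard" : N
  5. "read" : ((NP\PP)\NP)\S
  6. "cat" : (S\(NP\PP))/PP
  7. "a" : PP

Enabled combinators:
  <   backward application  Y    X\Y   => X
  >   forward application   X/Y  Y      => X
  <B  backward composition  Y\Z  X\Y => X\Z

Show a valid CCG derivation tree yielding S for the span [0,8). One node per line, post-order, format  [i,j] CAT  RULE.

[0,8] S   <
  [0,3] NP   >
    [0,2] NP/PP   <
      [0,1] "found" : PP
      [1,2] "river" : (NP/PP)\PP
    [2,3] "dog" : PP
  [3,8] S\NP   <B
    [3,6] (NP\PP)\NP   <
      [3,5] S   >
        [3,4] "saw" : S/N
        [4,5] "heard" : N
      [5,6] "read" : ((NP\PP)\NP)\S
    [6,8] S\(NP\PP)   >
      [6,7] "cat" : (S\(NP\PP))/PP
      [7,8] "a" : PP

[0,1] PP  lex  "found"
[1,2] (NP/PP)\PP  lex  "river"
[0,2] NP/PP  <  k=1
[2,3] PP  lex  "dog"
[0,3] NP  >  k=2
[3,4] S/N  lex  "saw"
[4,5] N  lex  "heard"
[3,5] S  >  k=4
[5,6] ((NP\PP)\NP)\S  lex  "read"
[3,6] (NP\PP)\NP  <  k=5
[6,7] (S\(NP\PP))/PP  lex  "cat"
[7,8] PP  lex  "a"
[6,8] S\(NP\PP)  >  k=7
[3,8] S\NP  <B  k=6
[0,8] S  <  k=3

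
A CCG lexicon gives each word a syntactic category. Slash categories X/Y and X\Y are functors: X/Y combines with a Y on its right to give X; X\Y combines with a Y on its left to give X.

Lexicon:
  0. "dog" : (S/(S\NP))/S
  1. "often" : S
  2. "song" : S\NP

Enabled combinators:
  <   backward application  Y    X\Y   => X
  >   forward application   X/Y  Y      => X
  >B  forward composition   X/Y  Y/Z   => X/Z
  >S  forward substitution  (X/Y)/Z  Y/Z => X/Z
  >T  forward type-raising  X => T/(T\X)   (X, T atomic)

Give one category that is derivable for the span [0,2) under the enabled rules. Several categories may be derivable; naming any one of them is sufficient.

S/(S\NP)

[0,3] S   >
  [0,2] S/(S\NP)   >
    [0,1] "dog" : (S/(S\NP))/S
    [1,2] "often" : S
  [2,3] "song" : S\NP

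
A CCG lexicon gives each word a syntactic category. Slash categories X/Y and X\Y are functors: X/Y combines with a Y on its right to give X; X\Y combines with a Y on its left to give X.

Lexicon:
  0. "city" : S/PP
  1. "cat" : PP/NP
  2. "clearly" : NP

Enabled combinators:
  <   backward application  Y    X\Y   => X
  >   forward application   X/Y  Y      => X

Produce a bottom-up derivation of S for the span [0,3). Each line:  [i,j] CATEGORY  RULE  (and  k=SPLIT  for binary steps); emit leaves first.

[0,1] S/PP  lex  "city"
[1,2] PP/NP  lex  "cat"
[2,3] NP  lex  "clearly"
[1,3] PP  >  k=2
[0,3] S  >  k=1

[0,3] S   >
  [0,1] "city" : S/PP
  [1,3] PP   >
    [1,2] "cat" : PP/NP
    [2,3] "clearly" : NP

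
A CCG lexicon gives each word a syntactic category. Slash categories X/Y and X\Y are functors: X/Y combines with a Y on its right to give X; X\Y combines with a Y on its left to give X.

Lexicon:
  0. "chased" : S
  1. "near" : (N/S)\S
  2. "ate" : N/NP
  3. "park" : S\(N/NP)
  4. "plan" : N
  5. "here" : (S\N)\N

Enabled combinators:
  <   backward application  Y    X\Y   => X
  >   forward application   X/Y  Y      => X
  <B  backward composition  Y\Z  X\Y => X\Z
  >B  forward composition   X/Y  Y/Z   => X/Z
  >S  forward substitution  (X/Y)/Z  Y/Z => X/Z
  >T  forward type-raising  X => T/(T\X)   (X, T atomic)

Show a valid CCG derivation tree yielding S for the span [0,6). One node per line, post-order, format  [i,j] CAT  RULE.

[0,1] S  lex  "chased"
[1,2] (N/S)\S  lex  "near"
[0,2] N/S  <  k=1
[2,3] N/NP  lex  "ate"
[3,4] S\(N/NP)  lex  "park"
[2,4] S  <  k=3
[0,4] N  >  k=2
[4,5] N  lex  "plan"
[5,6] (S\N)\N  lex  "here"
[4,6] S\N  <  k=5
[0,6] S  <  k=4

[0,6] S   <
  [0,4] N   >
    [0,2] N/S   <
      [0,1] "chased" : S
      [1,2] "near" : (N/S)\S
    [2,4] S   <
      [2,3] "ate" : N/NP
      [3,4] "park" : S\(N/NP)
  [4,6] S\N   <
    [4,5] "plan" : N
    [5,6] "here" : (S\N)\N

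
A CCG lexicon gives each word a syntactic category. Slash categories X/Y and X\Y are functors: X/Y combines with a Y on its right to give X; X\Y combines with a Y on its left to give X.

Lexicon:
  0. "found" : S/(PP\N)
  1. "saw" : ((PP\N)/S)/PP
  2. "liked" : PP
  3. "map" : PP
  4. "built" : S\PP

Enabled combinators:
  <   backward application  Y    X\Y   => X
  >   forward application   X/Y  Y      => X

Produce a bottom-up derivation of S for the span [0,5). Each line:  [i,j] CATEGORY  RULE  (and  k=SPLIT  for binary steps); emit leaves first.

[0,5] S   >
  [0,1] "found" : S/(PP\N)
  [1,5] PP\N   >
    [1,3] (PP\N)/S   >
      [1,2] "saw" : ((PP\N)/S)/PP
      [2,3] "liked" : PP
    [3,5] S   <
      [3,4] "map" : PP
      [4,5] "built" : S\PP

[0,1] S/(PP\N)  lex  "found"
[1,2] ((PP\N)/S)/PP  lex  "saw"
[2,3] PP  lex  "liked"
[1,3] (PP\N)/S  >  k=2
[3,4] PP  lex  "map"
[4,5] S\PP  lex  "built"
[3,5] S  <  k=4
[1,5] PP\N  >  k=3
[0,5] S  >  k=1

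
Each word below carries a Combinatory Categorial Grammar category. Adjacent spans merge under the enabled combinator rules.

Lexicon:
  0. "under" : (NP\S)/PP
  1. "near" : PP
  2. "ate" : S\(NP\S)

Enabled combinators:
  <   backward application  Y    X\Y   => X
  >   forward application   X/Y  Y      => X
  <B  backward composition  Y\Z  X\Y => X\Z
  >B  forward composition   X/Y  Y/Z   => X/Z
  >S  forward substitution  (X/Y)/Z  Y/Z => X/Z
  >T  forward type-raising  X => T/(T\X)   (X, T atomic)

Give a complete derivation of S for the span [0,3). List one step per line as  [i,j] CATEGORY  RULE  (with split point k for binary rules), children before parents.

[0,3] S   <
  [0,2] NP\S   >
    [0,1] "under" : (NP\S)/PP
    [1,2] "near" : PP
  [2,3] "ate" : S\(NP\S)

[0,1] (NP\S)/PP  lex  "under"
[1,2] PP  lex  "near"
[0,2] NP\S  >  k=1
[2,3] S\(NP\S)  lex  "ate"
[0,3] S  <  k=2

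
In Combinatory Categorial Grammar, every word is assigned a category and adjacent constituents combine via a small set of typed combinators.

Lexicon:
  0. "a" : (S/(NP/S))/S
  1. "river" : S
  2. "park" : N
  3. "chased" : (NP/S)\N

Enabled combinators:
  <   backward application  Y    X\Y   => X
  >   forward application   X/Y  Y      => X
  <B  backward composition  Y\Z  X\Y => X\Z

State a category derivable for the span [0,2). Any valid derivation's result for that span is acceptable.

[0,4] S   >
  [0,2] S/(NP/S)   >
    [0,1] "a" : (S/(NP/S))/S
    [1,2] "river" : S
  [2,4] NP/S   <
    [2,3] "park" : N
    [3,4] "chased" : (NP/S)\N

S/(NP/S)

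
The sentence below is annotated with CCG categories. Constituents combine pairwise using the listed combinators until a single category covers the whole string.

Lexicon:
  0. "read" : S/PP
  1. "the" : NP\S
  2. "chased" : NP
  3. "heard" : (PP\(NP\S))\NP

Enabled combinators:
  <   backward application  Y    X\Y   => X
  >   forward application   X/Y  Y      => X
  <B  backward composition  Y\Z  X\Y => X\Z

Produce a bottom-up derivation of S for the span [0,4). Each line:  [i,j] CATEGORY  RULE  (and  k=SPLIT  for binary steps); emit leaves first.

[0,1] S/PP  lex  "read"
[1,2] NP\S  lex  "the"
[2,3] NP  lex  "chased"
[3,4] (PP\(NP\S))\NP  lex  "heard"
[2,4] PP\(NP\S)  <  k=3
[1,4] PP  <  k=2
[0,4] S  >  k=1

[0,4] S   >
  [0,1] "read" : S/PP
  [1,4] PP   <
    [1,2] "the" : NP\S
    [2,4] PP\(NP\S)   <
      [2,3] "chased" : NP
      [3,4] "heard" : (PP\(NP\S))\NP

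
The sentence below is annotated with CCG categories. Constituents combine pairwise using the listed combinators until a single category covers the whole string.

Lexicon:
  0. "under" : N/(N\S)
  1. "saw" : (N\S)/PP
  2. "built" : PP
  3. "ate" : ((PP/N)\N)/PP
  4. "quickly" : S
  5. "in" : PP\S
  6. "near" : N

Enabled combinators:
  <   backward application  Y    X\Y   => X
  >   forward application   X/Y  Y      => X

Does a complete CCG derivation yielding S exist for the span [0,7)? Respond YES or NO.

N/(N\S) (N\S)/PP PP ((PP/N)\N)/PP S PP\S N
CKY chart[0,7] = {PP}; S ∉ chart

NO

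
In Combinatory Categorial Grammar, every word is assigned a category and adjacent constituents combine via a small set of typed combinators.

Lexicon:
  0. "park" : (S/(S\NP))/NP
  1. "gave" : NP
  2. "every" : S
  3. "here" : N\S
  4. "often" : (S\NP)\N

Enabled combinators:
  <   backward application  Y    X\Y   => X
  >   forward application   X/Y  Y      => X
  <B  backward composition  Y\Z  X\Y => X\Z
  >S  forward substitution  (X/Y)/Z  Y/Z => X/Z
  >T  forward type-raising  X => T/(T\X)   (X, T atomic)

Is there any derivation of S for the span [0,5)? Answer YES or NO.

[0,5] S   >
  [0,2] S/(S\NP)   >
    [0,1] "park" : (S/(S\NP))/NP
    [1,2] "gave" : NP
  [2,5] S\NP   <
    [2,4] N   <
      [2,3] "every" : S
      [3,4] "here" : N\S
    [4,5] "often" : (S\NP)\N

YES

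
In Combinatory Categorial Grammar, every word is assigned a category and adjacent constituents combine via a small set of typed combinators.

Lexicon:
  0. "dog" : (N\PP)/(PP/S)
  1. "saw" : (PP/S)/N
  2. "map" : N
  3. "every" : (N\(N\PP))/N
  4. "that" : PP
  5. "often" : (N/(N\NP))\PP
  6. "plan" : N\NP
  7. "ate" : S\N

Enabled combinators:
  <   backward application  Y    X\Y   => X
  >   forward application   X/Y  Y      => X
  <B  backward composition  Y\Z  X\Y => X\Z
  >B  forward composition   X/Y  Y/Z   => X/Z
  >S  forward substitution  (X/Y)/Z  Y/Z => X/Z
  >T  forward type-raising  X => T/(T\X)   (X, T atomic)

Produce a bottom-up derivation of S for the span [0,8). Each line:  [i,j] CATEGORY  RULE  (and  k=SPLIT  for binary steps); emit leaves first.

[0,8] S   <
  [0,7] N   <
    [0,3] N\PP   >
      [0,1] "dog" : (N\PP)/(PP/S)
      [1,3] PP/S   >
        [1,2] "saw" : (PP/S)/N
        [2,3] "map" : N
    [3,7] N\(N\PP)   >
      [3,4] "every" : (N\(N\PP))/N
      [4,7] N   >
        [4,6] N/(N\NP)   <
          [4,5] "that" : PP
          [5,6] "often" : (N/(N\NP))\PP
        [6,7] "plan" : N\NP
  [7,8] "ate" : S\N

[0,1] (N\PP)/(PP/S)  lex  "dog"
[1,2] (PP/S)/N  lex  "saw"
[2,3] N  lex  "map"
[1,3] PP/S  >  k=2
[0,3] N\PP  >  k=1
[3,4] (N\(N\PP))/N  lex  "every"
[4,5] PP  lex  "that"
[5,6] (N/(N\NP))\PP  lex  "often"
[4,6] N/(N\NP)  <  k=5
[6,7] N\NP  lex  "plan"
[4,7] N  >  k=6
[3,7] N\(N\PP)  >  k=4
[0,7] N  <  k=3
[7,8] S\N  lex  "ate"
[0,8] S  <  k=7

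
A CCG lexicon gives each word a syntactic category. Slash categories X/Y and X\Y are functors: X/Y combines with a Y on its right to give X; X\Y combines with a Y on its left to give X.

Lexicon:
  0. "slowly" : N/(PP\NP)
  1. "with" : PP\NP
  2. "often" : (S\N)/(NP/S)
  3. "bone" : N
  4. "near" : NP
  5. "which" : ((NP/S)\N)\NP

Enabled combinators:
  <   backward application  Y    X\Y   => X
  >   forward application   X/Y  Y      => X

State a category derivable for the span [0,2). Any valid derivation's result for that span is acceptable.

[0,6] S   <
  [0,2] N   >
    [0,1] "slowly" : N/(PP\NP)
    [1,2] "with" : PP\NP
  [2,6] S\N   >
    [2,3] "often" : (S\N)/(NP/S)
    [3,6] NP/S   <
      [3,4] "bone" : N
      [4,6] (NP/S)\N   <
        [4,5] "near" : NP
        [5,6] "which" : ((NP/S)\N)\NP

N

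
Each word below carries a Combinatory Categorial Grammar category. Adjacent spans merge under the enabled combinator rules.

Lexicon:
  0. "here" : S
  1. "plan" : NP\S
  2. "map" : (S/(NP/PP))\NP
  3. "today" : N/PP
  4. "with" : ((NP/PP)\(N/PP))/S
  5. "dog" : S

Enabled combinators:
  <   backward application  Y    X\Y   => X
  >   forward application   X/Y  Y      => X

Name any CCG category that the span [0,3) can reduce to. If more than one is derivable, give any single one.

[0,6] S   >
  [0,3] S/(NP/PP)   <
    [0,2] NP   <
      [0,1] "here" : S
      [1,2] "plan" : NP\S
    [2,3] "map" : (S/(NP/PP))\NP
  [3,6] NP/PP   <
    [3,4] "today" : N/PP
    [4,6] (NP/PP)\(N/PP)   >
      [4,5] "with" : ((NP/PP)\(N/PP))/S
      [5,6] "dog" : S

S/(NP/PP)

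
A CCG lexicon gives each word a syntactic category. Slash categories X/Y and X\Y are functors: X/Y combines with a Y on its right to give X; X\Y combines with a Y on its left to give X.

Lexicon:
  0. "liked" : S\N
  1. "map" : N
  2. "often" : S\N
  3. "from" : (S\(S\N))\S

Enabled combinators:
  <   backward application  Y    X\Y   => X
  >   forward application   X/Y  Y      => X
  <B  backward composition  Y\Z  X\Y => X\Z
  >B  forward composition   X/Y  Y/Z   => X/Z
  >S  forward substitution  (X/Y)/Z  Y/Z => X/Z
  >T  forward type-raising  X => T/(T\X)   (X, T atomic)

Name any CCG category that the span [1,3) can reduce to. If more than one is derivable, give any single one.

[0,4] S   <
  [0,1] "liked" : S\N
  [1,4] S\(S\N)   <
    [1,3] S   >
      [1,2] S/(S\N)   >T
        [1,2] "map" : N
      [2,3] "often" : S\N
    [3,4] "from" : (S\(S\N))\S

S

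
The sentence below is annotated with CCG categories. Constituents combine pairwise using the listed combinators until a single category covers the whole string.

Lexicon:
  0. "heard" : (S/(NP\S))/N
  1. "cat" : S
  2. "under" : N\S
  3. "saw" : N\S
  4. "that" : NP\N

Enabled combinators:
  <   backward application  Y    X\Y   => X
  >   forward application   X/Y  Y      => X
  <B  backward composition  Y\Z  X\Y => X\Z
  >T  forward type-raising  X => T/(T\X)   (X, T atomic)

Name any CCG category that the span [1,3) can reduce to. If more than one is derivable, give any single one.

N

[0,5] S   >
  [0,3] S/(NP\S)   >
    [0,1] "heard" : (S/(NP\S))/N
    [1,3] N   <
      [1,2] "cat" : S
      [2,3] "under" : N\S
  [3,5] NP\S   <B
    [3,4] "saw" : N\S
    [4,5] "that" : NP\N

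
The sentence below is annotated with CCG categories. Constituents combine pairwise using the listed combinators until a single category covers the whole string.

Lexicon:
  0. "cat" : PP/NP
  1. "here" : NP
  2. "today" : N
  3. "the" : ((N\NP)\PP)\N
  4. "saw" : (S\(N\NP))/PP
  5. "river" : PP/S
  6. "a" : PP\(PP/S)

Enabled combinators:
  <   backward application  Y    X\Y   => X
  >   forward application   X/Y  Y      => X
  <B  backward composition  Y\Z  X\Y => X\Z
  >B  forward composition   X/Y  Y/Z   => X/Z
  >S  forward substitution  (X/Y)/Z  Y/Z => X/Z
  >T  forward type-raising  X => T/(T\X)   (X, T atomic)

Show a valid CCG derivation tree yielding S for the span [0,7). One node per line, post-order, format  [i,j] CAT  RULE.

[0,1] PP/NP  lex  "cat"
[1,2] NP  lex  "here"
[0,2] PP  >  k=1
[2,3] N  lex  "today"
[3,4] ((N\NP)\PP)\N  lex  "the"
[2,4] (N\NP)\PP  <  k=3
[4,5] (S\(N\NP))/PP  lex  "saw"
[5,6] PP/S  lex  "river"
[6,7] PP\(PP/S)  lex  "a"
[5,7] PP  <  k=6
[4,7] S\(N\NP)  >  k=5
[2,7] S\PP  <B  k=4
[0,7] S  <  k=2

[0,7] S   <
  [0,2] PP   >
    [0,1] "cat" : PP/NP
    [1,2] "here" : NP
  [2,7] S\PP   <B
    [2,4] (N\NP)\PP   <
      [2,3] "today" : N
      [3,4] "the" : ((N\NP)\PP)\N
    [4,7] S\(N\NP)   >
      [4,5] "saw" : (S\(N\NP))/PP
      [5,7] PP   <
        [5,6] "river" : PP/S
        [6,7] "a" : PP\(PP/S)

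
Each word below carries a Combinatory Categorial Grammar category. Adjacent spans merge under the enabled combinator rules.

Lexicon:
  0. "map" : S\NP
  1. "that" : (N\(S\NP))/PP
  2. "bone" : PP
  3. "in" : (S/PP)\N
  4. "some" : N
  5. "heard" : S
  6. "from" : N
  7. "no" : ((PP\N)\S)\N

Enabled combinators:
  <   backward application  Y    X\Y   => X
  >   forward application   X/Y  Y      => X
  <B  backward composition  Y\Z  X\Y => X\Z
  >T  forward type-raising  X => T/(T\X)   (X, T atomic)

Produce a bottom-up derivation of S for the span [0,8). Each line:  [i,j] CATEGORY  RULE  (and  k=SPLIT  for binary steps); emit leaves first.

[0,8] S   >
  [0,4] S/PP   <
    [0,3] N   <
      [0,1] "map" : S\NP
      [1,3] N\(S\NP)   >
        [1,2] "that" : (N\(S\NP))/PP
        [2,3] "bone" : PP
    [3,4] "in" : (S/PP)\N
  [4,8] PP   <
    [4,5] "some" : N
    [5,8] PP\N   <
      [5,6] "heard" : S
      [6,8] (PP\N)\S   <
        [6,7] "from" : N
        [7,8] "no" : ((PP\N)\S)\N

[0,1] S\NP  lex  "map"
[1,2] (N\(S\NP))/PP  lex  "that"
[2,3] PP  lex  "bone"
[1,3] N\(S\NP)  >  k=2
[0,3] N  <  k=1
[3,4] (S/PP)\N  lex  "in"
[0,4] S/PP  <  k=3
[4,5] N  lex  "some"
[5,6] S  lex  "heard"
[6,7] N  lex  "from"
[7,8] ((PP\N)\S)\N  lex  "no"
[6,8] (PP\N)\S  <  k=7
[5,8] PP\N  <  k=6
[4,8] PP  <  k=5
[0,8] S  >  k=4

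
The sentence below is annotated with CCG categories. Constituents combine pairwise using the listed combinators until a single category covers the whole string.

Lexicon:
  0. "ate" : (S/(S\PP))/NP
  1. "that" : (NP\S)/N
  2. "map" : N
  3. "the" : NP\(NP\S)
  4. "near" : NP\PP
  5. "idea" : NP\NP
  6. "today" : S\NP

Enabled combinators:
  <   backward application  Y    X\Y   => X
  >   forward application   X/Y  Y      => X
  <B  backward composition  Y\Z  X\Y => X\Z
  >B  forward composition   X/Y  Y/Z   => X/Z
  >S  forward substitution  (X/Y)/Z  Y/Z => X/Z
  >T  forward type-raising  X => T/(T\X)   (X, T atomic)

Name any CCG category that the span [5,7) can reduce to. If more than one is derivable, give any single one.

[0,7] S   >
  [0,4] S/(S\PP)   >
    [0,1] "ate" : (S/(S\PP))/NP
    [1,4] NP   <
      [1,3] NP\S   >
        [1,2] "that" : (NP\S)/N
        [2,3] "map" : N
      [3,4] "the" : NP\(NP\S)
  [4,7] S\PP   <B
    [4,5] "near" : NP\PP
    [5,7] S\NP   <B
      [5,6] "idea" : NP\NP
      [6,7] "today" : S\NP

S\NP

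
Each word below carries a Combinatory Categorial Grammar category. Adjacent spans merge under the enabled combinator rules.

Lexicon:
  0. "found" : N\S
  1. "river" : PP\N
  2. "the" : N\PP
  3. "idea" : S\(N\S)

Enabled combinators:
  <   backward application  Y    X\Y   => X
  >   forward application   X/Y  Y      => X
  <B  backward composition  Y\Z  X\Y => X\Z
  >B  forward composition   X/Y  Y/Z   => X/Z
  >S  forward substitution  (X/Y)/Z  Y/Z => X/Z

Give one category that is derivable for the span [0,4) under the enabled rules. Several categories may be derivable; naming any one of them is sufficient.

[0,4] S   <
  [0,3] N\S   <B
    [0,2] PP\S   <B
      [0,1] "found" : N\S
      [1,2] "river" : PP\N
    [2,3] "the" : N\PP
  [3,4] "idea" : S\(N\S)

S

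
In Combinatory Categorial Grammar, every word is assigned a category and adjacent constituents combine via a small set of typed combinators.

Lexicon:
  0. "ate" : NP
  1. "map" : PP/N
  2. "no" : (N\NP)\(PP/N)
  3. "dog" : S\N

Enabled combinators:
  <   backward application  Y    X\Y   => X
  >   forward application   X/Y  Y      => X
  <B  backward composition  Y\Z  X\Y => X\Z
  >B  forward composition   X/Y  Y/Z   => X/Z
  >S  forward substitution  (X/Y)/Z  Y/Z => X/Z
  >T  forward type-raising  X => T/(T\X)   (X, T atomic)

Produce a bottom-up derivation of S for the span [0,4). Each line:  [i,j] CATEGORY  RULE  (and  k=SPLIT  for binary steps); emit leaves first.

[0,4] S   <
  [0,1] "ate" : NP
  [1,4] S\NP   <B
    [1,3] N\NP   <
      [1,2] "map" : PP/N
      [2,3] "no" : (N\NP)\(PP/N)
    [3,4] "dog" : S\N

[0,1] NP  lex  "ate"
[1,2] PP/N  lex  "map"
[2,3] (N\NP)\(PP/N)  lex  "no"
[1,3] N\NP  <  k=2
[3,4] S\N  lex  "dog"
[1,4] S\NP  <B  k=3
[0,4] S  <  k=1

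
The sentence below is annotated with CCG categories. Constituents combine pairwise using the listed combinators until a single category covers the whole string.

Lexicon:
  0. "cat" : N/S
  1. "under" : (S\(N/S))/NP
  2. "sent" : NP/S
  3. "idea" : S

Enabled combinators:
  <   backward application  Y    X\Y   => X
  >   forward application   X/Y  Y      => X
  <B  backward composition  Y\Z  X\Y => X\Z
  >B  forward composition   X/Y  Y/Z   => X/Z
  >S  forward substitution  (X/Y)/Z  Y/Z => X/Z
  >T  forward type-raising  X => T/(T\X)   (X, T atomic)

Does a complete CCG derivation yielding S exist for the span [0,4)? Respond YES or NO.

YES

[0,4] S   <
  [0,1] "cat" : N/S
  [1,4] S\(N/S)   >
    [1,2] "under" : (S\(N/S))/NP
    [2,4] NP   >
      [2,3] "sent" : NP/S
      [3,4] "idea" : S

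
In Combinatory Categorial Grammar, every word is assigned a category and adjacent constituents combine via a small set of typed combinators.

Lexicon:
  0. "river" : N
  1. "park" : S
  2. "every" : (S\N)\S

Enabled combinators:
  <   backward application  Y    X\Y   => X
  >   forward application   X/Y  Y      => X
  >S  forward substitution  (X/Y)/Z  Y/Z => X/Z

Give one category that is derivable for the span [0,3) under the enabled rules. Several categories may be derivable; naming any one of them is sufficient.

S

[0,3] S   <
  [0,1] "river" : N
  [1,3] S\N   <
    [1,2] "park" : S
    [2,3] "every" : (S\N)\S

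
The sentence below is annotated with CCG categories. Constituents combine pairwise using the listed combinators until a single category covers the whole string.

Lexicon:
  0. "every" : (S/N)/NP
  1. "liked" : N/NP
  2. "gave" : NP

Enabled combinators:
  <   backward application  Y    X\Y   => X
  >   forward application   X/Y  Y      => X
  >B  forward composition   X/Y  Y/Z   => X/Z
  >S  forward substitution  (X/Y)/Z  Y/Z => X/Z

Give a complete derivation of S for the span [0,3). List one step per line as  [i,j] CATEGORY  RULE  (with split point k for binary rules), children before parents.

[0,1] (S/N)/NP  lex  "every"
[1,2] N/NP  lex  "liked"
[0,2] S/NP  >S  k=1
[2,3] NP  lex  "gave"
[0,3] S  >  k=2

[0,3] S   >
  [0,2] S/NP   >S
    [0,1] "every" : (S/N)/NP
    [1,2] "liked" : N/NP
  [2,3] "gave" : NP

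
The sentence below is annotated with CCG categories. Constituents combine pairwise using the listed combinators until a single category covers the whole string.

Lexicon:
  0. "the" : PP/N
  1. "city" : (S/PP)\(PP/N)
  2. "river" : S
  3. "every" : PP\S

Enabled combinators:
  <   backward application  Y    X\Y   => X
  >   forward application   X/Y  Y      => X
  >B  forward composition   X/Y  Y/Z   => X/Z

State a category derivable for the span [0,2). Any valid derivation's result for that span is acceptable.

[0,4] S   >
  [0,2] S/PP   <
    [0,1] "the" : PP/N
    [1,2] "city" : (S/PP)\(PP/N)
  [2,4] PP   <
    [2,3] "river" : S
    [3,4] "every" : PP\S

S/PP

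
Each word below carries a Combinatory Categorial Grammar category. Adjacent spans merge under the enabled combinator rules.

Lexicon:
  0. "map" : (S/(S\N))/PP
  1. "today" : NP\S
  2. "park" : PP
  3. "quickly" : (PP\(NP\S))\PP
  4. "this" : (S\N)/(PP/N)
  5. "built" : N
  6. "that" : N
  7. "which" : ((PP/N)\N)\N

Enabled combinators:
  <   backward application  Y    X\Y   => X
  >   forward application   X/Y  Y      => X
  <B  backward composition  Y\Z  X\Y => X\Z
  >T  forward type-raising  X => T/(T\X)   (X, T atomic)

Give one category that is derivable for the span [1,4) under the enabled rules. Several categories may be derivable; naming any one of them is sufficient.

[0,8] S   >
  [0,4] S/(S\N)   >
    [0,1] "map" : (S/(S\N))/PP
    [1,4] PP   <
      [1,2] "today" : NP\S
      [2,4] PP\(NP\S)   <
        [2,3] "park" : PP
        [3,4] "quickly" : (PP\(NP\S))\PP
  [4,8] S\N   >
    [4,5] "this" : (S\N)/(PP/N)
    [5,8] PP/N   <
      [5,6] "built" : N
      [6,8] (PP/N)\N   <
        [6,7] "that" : N
        [7,8] "which" : ((PP/N)\N)\N

PP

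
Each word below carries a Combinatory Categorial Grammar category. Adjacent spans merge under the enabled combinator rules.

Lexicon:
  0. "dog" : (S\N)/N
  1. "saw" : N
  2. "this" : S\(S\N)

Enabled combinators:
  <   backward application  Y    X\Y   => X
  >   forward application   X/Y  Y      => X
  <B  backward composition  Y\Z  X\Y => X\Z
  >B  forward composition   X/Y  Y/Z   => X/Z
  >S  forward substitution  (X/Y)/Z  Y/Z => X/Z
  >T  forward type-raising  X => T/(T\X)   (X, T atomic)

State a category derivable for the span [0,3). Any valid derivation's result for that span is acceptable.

S

[0,3] S   <
  [0,2] S\N   >
    [0,1] "dog" : (S\N)/N
    [1,2] "saw" : N
  [2,3] "this" : S\(S\N)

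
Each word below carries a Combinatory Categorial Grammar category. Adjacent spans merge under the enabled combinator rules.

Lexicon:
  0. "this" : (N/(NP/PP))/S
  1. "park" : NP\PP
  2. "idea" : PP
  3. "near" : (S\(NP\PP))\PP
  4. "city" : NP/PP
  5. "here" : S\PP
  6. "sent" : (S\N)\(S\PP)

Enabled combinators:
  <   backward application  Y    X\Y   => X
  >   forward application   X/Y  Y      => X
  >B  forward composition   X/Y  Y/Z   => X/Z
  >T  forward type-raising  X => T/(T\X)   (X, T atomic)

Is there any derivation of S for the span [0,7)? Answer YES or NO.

YES

[0,7] S   <
  [0,5] N   >
    [0,4] N/(NP/PP)   >
      [0,1] "this" : (N/(NP/PP))/S
      [1,4] S   <
        [1,2] "park" : NP\PP
        [2,4] S\(NP\PP)   <
          [2,3] "idea" : PP
          [3,4] "near" : (S\(NP\PP))\PP
    [4,5] "city" : NP/PP
  [5,7] S\N   <
    [5,6] "here" : S\PP
    [6,7] "sent" : (S\N)\(S\PP)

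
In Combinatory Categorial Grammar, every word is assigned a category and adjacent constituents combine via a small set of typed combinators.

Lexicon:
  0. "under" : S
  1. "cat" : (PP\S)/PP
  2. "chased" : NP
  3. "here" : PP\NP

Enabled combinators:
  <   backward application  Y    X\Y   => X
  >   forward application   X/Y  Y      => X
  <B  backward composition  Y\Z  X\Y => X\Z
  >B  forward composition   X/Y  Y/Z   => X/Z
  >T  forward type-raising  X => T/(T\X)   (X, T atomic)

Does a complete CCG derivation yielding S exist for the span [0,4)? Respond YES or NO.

NO

S (PP\S)/PP NP PP\NP
CKY chart[0,4] = {N/(N\PP), NP/(NP\PP), PP, PP/(PP\PP), S/(S\PP)}; S ∉ chart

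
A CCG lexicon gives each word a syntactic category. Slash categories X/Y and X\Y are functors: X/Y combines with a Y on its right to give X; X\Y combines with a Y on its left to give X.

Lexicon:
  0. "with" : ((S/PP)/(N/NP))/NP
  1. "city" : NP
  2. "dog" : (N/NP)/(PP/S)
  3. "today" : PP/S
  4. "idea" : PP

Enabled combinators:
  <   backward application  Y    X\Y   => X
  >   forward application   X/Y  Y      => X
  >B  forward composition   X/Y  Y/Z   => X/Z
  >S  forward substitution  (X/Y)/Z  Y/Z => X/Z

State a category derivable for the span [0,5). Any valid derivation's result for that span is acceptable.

S

[0,5] S   >
  [0,4] S/PP   >
    [0,2] (S/PP)/(N/NP)   >
      [0,1] "with" : ((S/PP)/(N/NP))/NP
      [1,2] "city" : NP
    [2,4] N/NP   >
      [2,3] "dog" : (N/NP)/(PP/S)
      [3,4] "today" : PP/S
  [4,5] "idea" : PP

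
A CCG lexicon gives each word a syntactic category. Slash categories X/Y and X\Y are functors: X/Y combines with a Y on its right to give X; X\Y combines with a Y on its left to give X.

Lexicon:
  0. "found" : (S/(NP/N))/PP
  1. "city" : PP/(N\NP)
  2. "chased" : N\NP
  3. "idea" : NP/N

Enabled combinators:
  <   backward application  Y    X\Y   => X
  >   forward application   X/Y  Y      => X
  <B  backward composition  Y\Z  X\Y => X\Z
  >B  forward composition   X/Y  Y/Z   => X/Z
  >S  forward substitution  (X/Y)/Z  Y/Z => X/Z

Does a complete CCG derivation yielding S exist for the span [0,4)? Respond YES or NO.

YES

[0,4] S   >
  [0,3] S/(NP/N)   >
    [0,1] "found" : (S/(NP/N))/PP
    [1,3] PP   >
      [1,2] "city" : PP/(N\NP)
      [2,3] "chased" : N\NP
  [3,4] "idea" : NP/N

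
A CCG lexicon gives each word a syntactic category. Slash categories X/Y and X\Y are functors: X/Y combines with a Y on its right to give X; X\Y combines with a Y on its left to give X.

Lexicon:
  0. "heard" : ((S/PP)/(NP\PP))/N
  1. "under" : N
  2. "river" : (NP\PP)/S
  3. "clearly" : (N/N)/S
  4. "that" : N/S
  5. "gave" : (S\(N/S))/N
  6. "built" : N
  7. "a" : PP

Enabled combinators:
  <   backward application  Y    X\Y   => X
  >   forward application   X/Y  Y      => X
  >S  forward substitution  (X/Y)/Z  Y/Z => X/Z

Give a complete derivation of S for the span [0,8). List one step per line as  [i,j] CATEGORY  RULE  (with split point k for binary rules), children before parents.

[0,8] S   >
  [0,7] S/PP   >
    [0,2] (S/PP)/(NP\PP)   >
      [0,1] "heard" : ((S/PP)/(NP\PP))/N
      [1,2] "under" : N
    [2,7] NP\PP   >
      [2,3] "river" : (NP\PP)/S
      [3,7] S   <
        [3,5] N/S   >S
          [3,4] "clearly" : (N/N)/S
          [4,5] "that" : N/S
        [5,7] S\(N/S)   >
          [5,6] "gave" : (S\(N/S))/N
          [6,7] "built" : N
  [7,8] "a" : PP

[0,1] ((S/PP)/(NP\PP))/N  lex  "heard"
[1,2] N  lex  "under"
[0,2] (S/PP)/(NP\PP)  >  k=1
[2,3] (NP\PP)/S  lex  "river"
[3,4] (N/N)/S  lex  "clearly"
[4,5] N/S  lex  "that"
[3,5] N/S  >S  k=4
[5,6] (S\(N/S))/N  lex  "gave"
[6,7] N  lex  "built"
[5,7] S\(N/S)  >  k=6
[3,7] S  <  k=5
[2,7] NP\PP  >  k=3
[0,7] S/PP  >  k=2
[7,8] PP  lex  "a"
[0,8] S  >  k=7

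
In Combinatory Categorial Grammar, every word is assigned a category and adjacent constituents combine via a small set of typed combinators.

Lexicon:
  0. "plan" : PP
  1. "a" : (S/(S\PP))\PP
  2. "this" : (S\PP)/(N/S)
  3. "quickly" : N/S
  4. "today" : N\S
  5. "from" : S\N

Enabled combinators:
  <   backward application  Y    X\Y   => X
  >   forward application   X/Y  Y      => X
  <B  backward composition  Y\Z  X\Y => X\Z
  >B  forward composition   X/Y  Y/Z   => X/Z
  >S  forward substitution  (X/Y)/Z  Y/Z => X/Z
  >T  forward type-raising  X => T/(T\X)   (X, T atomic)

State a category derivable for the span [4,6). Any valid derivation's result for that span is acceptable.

S\S

[0,6] S   >
  [0,2] S/(S\PP)   <
    [0,1] "plan" : PP
    [1,2] "a" : (S/(S\PP))\PP
  [2,6] S\PP   <B
    [2,4] S\PP   >
      [2,3] "this" : (S\PP)/(N/S)
      [3,4] "quickly" : N/S
    [4,6] S\S   <B
      [4,5] "today" : N\S
      [5,6] "from" : S\N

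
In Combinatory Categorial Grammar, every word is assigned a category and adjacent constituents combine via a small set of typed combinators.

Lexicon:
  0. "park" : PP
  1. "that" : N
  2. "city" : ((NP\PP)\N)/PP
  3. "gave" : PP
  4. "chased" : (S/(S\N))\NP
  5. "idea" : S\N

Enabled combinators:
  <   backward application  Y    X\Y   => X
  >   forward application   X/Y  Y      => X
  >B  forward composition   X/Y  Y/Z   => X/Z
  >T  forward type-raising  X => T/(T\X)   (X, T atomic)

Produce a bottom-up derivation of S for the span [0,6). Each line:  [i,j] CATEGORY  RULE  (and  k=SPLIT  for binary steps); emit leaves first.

[0,6] S   >
  [0,5] S/(S\N)   <
    [0,4] NP   >
      [0,1] NP/(NP\PP)   >T
        [0,1] "park" : PP
      [1,4] NP\PP   <
        [1,2] "that" : N
        [2,4] (NP\PP)\N   >
          [2,3] "city" : ((NP\PP)\N)/PP
          [3,4] "gave" : PP
    [4,5] "chased" : (S/(S\N))\NP
  [5,6] "idea" : S\N

[0,1] PP  lex  "park"
[0,1] NP/(NP\PP)  >T
[1,2] N  lex  "that"
[2,3] ((NP\PP)\N)/PP  lex  "city"
[3,4] PP  lex  "gave"
[2,4] (NP\PP)\N  >  k=3
[1,4] NP\PP  <  k=2
[0,4] NP  >  k=1
[4,5] (S/(S\N))\NP  lex  "chased"
[0,5] S/(S\N)  <  k=4
[5,6] S\N  lex  "idea"
[0,6] S  >  k=5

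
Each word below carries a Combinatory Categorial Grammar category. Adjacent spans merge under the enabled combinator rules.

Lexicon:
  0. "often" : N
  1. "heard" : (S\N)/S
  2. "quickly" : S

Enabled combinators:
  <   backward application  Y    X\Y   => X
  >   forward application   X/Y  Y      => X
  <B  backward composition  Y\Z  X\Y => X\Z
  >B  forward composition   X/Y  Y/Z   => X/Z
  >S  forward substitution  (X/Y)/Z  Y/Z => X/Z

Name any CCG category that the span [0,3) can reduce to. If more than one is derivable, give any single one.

[0,3] S   <
  [0,1] "often" : N
  [1,3] S\N   >
    [1,2] "heard" : (S\N)/S
    [2,3] "quickly" : S

S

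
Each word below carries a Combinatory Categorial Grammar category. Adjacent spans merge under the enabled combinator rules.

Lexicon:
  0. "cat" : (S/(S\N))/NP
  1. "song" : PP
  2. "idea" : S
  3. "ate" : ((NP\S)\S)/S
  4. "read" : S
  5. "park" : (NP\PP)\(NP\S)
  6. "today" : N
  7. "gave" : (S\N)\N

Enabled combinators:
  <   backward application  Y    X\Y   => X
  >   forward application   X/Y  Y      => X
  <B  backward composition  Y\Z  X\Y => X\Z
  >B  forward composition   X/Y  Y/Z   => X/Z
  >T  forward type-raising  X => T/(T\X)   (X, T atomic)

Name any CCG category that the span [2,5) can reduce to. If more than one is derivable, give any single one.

[0,8] S   >
  [0,6] S/(S\N)   >
    [0,1] "cat" : (S/(S\N))/NP
    [1,6] NP   >
      [1,2] NP/(NP\PP)   >T
        [1,2] "song" : PP
      [2,6] NP\PP   <
        [2,5] NP\S   <
          [2,3] "idea" : S
          [3,5] (NP\S)\S   >
            [3,4] "ate" : ((NP\S)\S)/S
            [4,5] "read" : S
        [5,6] "park" : (NP\PP)\(NP\S)
  [6,8] S\N   <
    [6,7] "today" : N
    [7,8] "gave" : (S\N)\N

NP\S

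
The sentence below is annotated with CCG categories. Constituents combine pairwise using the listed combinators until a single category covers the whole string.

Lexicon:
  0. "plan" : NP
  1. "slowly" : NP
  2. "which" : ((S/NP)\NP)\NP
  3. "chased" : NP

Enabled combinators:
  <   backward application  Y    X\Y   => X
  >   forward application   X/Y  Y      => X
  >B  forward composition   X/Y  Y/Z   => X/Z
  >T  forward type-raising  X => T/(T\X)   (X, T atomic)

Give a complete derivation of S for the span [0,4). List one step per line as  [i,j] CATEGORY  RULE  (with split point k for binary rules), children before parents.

[0,1] NP  lex  "plan"
[1,2] NP  lex  "slowly"
[2,3] ((S/NP)\NP)\NP  lex  "which"
[1,3] (S/NP)\NP  <  k=2
[0,3] S/NP  <  k=1
[3,4] NP  lex  "chased"
[0,4] S  >  k=3

[0,4] S   >
  [0,3] S/NP   <
    [0,1] "plan" : NP
    [1,3] (S/NP)\NP   <
      [1,2] "slowly" : NP
      [2,3] "which" : ((S/NP)\NP)\NP
  [3,4] "chased" : NP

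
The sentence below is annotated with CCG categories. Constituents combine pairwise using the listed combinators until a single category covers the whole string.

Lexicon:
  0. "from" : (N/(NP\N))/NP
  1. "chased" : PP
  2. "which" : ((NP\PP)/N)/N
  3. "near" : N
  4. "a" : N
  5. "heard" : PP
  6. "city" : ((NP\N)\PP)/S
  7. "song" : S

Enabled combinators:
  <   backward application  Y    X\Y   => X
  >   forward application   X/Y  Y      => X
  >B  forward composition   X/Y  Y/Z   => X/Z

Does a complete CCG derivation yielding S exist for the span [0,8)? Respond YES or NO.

NO

(N/(NP\N))/NP PP ((NP\PP)/N)/N N N PP ((NP\N)\PP)/S S
CKY chart[0,8] = {N}; S ∉ chart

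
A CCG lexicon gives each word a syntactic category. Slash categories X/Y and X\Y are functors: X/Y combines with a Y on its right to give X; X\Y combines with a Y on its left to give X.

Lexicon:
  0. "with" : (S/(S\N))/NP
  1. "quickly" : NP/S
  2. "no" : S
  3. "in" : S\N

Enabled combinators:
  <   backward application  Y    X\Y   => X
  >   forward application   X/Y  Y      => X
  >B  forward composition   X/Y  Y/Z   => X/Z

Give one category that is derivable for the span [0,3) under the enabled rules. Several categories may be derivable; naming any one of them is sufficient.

[0,4] S   >
  [0,3] S/(S\N)   >
    [0,1] "with" : (S/(S\N))/NP
    [1,3] NP   >
      [1,2] "quickly" : NP/S
      [2,3] "no" : S
  [3,4] "in" : S\N

S/(S\N)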